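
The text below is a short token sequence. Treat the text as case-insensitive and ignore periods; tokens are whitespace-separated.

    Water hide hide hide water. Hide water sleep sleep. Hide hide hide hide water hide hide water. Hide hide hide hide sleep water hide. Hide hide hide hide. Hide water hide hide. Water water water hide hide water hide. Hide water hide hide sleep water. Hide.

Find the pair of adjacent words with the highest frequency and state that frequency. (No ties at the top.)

"hide hide", 18 times

Bigram frequencies (highest first):
  hide hide: 18
  water hide: 10
  hide water: 8
  hide sleep: 2
  sleep water: 2
  water water: 2
  … (3 more, each ≤ 1)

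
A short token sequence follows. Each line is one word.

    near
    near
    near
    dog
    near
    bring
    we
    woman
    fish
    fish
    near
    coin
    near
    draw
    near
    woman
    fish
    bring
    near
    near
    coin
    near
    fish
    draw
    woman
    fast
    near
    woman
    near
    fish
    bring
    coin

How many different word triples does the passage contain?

32 tokens → 30 trigram windows in total.
Repeated trigrams (each contributes count−1 duplicates):
  near coin near: 2
1 duplicate windows → 30 − 1 = 29 distinct.

29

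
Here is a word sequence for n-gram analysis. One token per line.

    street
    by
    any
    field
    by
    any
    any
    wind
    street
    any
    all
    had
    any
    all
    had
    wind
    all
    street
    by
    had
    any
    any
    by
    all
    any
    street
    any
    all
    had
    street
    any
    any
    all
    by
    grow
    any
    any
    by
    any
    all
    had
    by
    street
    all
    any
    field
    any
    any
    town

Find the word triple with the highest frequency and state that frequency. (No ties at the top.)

"any all had", 4 times

Trigram frequencies (highest first):
  any all had: 4
  street any all: 2
  any any by: 2
  street by any: 1
  by any field: 1
  any field by: 1
  … (36 more, each ≤ 1)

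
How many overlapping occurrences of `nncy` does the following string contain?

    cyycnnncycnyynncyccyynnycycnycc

2

Sliding a length-4 window over the 31 characters (28 positions):
  position 6–9: nncy
  position 14–17: nncy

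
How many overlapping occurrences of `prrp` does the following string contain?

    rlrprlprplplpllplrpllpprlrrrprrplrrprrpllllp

Sliding a length-4 window over the 44 characters (41 positions):
  position 29–32: prrp
  position 36–39: prrp

2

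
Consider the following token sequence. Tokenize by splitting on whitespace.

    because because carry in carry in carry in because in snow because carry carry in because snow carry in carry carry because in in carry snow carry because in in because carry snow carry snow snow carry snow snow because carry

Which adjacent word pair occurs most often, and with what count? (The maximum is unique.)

Bigram frequencies (highest first):
  carry in: 5
  because carry: 4
  in carry: 4
  snow carry: 4
  carry snow: 4
  in because: 3
  … (9 more, each ≤ 3)

"carry in", 5 times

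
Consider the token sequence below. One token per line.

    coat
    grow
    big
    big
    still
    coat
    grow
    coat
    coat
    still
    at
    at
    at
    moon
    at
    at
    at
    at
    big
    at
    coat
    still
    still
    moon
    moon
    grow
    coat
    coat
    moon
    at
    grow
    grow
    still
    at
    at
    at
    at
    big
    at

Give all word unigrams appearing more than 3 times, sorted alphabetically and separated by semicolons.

at; big; coat; grow; moon; still

Unigram counts meeting the condition (more than 3 times):
  at: 14
  big: 4
  coat: 7
  grow: 5
  moon: 4
  still: 5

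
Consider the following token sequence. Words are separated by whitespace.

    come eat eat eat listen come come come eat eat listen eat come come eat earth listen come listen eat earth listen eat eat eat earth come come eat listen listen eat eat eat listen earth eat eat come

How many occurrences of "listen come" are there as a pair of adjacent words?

Scanning the 38 overlapping bigram windows for "listen come":
  position 5–6: listen come
  position 17–18: listen come

2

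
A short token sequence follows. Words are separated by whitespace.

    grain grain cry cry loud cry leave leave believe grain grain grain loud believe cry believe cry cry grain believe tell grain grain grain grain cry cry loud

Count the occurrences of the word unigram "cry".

8

Scanning the 28 tokens for "cry":
  position 3: cry
  position 4: cry
  position 6: cry
  position 15: cry
  position 17: cry
  position 18: cry
  position 26: cry
  position 27: cry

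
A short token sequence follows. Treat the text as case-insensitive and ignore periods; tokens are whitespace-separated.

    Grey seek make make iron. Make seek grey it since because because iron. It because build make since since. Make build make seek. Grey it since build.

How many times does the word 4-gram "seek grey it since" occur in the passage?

2

Scanning the 24 overlapping 4-gram windows for "seek grey it since":
  position 7–10: seek grey it since
  position 23–26: seek grey it since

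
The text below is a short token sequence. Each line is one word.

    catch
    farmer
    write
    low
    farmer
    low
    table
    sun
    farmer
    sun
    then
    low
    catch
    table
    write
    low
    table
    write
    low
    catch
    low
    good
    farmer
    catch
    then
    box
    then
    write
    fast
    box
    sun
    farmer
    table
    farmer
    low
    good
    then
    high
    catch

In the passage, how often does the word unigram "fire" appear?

0

Scanning the 39 tokens for "fire":
  (none found)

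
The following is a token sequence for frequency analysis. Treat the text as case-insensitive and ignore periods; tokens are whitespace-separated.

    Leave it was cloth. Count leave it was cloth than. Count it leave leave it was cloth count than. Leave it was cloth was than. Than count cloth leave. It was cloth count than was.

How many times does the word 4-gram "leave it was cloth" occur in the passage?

5

Scanning the 32 overlapping 4-gram windows for "leave it was cloth":
  position 1–4: leave it was cloth
  position 6–9: leave it was cloth
  position 14–17: leave it was cloth
  position 20–23: leave it was cloth
  position 29–32: leave it was cloth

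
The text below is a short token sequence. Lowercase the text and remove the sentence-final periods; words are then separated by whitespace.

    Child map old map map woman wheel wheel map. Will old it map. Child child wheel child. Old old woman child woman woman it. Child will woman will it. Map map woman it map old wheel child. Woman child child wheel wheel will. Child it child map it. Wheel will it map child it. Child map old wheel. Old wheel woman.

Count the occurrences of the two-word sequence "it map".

4

Scanning the 60 overlapping bigram windows for "it map":
  position 12–13: it map
  position 29–30: it map
  position 33–34: it map
  position 51–52: it map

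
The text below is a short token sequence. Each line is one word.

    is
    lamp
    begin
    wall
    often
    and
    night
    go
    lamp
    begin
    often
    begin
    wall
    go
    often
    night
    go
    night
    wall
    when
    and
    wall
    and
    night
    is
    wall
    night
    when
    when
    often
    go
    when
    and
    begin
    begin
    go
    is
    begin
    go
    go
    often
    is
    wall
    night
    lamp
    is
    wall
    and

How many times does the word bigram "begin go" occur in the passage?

Scanning the 47 overlapping bigram windows for "begin go":
  position 35–36: begin go
  position 38–39: begin go

2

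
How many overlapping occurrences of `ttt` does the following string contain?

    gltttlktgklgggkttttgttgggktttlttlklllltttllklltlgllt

Sliding a length-3 window over the 52 characters (50 positions):
  position 3–5: ttt
  position 16–18: ttt
  position 17–19: ttt
  position 27–29: ttt
  position 39–41: ttt

5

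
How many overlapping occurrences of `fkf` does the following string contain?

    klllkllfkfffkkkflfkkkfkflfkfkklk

3

Sliding a length-3 window over the 32 characters (30 positions):
  position 8–10: fkf
  position 22–24: fkf
  position 26–28: fkf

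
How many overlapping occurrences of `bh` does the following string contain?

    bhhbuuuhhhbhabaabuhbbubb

2

Sliding a length-2 window over the 24 characters (23 positions):
  position 1–2: bh
  position 11–12: bh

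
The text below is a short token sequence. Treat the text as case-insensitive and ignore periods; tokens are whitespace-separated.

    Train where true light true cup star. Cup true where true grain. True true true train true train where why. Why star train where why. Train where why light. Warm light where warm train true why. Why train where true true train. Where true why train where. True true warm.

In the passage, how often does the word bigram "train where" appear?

Scanning the 49 overlapping bigram windows for "train where":
  position 1–2: train where
  position 18–19: train where
  position 23–24: train where
  position 26–27: train where
  position 38–39: train where
  position 42–43: train where
  position 46–47: train where

7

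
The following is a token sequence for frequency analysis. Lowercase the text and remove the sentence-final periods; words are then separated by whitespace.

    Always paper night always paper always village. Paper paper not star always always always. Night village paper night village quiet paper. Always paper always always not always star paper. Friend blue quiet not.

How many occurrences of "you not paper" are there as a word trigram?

0

Scanning the 31 overlapping trigram windows for "you not paper":
  (none found)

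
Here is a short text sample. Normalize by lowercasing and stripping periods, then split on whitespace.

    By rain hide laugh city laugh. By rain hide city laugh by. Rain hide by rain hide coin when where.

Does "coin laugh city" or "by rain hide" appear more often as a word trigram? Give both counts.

"coin laugh city": 0 occurrences
"by rain hide": 4 occurrences

"by rain hide" (4 vs 0)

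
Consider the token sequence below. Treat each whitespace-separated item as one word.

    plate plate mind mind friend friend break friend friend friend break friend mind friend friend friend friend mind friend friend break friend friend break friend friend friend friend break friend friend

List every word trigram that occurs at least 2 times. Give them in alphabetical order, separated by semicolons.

Trigram counts meeting the condition (at least 2 times):
  break friend friend: 4
  friend break friend: 5
  friend friend break: 5
  friend friend friend: 5
  friend mind friend: 2
  mind friend friend: 3

break friend friend; friend break friend; friend friend break; friend friend friend; friend mind friend; mind friend friend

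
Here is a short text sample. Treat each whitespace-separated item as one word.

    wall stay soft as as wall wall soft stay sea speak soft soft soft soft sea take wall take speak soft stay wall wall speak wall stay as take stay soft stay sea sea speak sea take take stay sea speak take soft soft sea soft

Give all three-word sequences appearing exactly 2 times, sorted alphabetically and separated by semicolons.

Trigram counts meeting the condition (exactly 2 times):
  soft soft sea: 2
  soft soft soft: 2
  soft stay sea: 2
  stay sea speak: 2

soft soft sea; soft soft soft; soft stay sea; stay sea speak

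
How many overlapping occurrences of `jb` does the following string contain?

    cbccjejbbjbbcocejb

Sliding a length-2 window over the 18 characters (17 positions):
  position 7–8: jb
  position 10–11: jb
  position 17–18: jb

3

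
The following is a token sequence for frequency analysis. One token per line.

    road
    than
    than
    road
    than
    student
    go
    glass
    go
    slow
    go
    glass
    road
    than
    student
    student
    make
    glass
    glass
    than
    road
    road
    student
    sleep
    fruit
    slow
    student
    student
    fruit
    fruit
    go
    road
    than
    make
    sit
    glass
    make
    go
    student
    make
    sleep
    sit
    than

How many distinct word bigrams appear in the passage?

34

43 tokens → 42 bigram windows in total.
Repeated bigrams (each contributes count−1 duplicates):
  road than: 4
  go glass: 2
  student make: 2
  student student: 2
  than road: 2
  than student: 2
8 duplicate windows → 42 − 8 = 34 distinct.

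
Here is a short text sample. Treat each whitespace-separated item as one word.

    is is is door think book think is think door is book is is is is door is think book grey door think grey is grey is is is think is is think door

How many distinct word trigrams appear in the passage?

26

34 tokens → 32 trigram windows in total.
Repeated trigrams (each contributes count−1 duplicates):
  is is is: 4
  is is door: 2
  is is think: 2
  is think door: 2
6 duplicate windows → 32 − 6 = 26 distinct.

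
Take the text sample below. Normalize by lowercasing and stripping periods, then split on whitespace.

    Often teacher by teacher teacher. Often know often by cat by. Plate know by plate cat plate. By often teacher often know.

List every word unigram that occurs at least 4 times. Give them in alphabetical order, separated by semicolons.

Unigram counts meeting the condition (at least 4 times):
  by: 5
  often: 5
  teacher: 4

by; often; teacher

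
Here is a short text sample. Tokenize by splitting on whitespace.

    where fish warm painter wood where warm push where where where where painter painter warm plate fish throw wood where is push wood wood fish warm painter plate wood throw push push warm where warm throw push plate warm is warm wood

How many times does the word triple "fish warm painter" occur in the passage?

2

Scanning the 40 overlapping trigram windows for "fish warm painter":
  position 2–4: fish warm painter
  position 25–27: fish warm painter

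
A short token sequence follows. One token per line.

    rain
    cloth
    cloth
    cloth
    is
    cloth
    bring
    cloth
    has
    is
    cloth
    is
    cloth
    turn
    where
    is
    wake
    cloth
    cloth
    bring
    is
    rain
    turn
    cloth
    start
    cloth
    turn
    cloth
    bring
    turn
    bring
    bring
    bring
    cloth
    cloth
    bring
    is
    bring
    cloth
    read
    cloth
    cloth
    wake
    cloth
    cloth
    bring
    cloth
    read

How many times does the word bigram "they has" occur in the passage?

Scanning the 47 overlapping bigram windows for "they has":
  (none found)

0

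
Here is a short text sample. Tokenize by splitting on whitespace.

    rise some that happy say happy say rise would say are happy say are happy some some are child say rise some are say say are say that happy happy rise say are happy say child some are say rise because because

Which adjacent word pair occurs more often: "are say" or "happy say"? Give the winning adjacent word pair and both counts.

"are say": 3 occurrences
"happy say": 4 occurrences

"happy say" (4 vs 3)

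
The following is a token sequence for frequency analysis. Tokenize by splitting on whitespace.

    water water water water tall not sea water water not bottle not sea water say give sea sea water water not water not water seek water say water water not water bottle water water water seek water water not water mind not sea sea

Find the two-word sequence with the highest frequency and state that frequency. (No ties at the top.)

"water water", 9 times

Bigram frequencies (highest first):
  water water: 9
  water not: 5
  not water: 4
  not sea: 3
  sea water: 3
  water say: 2
  … (14 more, each ≤ 2)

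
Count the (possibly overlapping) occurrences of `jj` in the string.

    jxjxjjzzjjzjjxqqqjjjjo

Sliding a length-2 window over the 22 characters (21 positions):
  position 5–6: jj
  position 9–10: jj
  position 12–13: jj
  position 18–19: jj
  position 19–20: jj
  position 20–21: jj

6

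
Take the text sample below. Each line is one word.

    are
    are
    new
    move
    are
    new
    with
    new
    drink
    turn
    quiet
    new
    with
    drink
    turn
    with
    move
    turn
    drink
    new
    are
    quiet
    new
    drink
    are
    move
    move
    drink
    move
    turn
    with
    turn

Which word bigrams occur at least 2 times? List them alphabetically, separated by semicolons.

are new; drink turn; move turn; new drink; new with; quiet new; turn with

Bigram counts meeting the condition (at least 2 times):
  are new: 2
  drink turn: 2
  move turn: 2
  new drink: 2
  new with: 2
  quiet new: 2
  turn with: 2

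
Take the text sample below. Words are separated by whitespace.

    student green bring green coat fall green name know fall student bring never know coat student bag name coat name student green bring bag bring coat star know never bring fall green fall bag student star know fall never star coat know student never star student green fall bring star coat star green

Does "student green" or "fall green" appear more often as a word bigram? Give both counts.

"student green": 3 occurrences
"fall green": 2 occurrences

"student green" (3 vs 2)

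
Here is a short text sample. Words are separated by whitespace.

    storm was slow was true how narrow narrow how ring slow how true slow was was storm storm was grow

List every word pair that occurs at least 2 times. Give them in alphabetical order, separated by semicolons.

slow was; storm was

Bigram counts meeting the condition (at least 2 times):
  slow was: 2
  storm was: 2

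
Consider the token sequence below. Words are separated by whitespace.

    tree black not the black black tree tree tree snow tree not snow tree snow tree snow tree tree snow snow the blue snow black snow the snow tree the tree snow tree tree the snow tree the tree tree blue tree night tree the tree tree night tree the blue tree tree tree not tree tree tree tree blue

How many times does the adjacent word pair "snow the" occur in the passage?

Scanning the 59 overlapping bigram windows for "snow the":
  position 21–22: snow the
  position 26–27: snow the

2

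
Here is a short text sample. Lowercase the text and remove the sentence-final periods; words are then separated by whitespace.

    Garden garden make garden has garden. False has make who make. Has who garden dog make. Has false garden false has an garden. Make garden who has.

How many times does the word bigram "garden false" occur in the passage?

2

Scanning the 26 overlapping bigram windows for "garden false":
  position 6–7: garden false
  position 19–20: garden false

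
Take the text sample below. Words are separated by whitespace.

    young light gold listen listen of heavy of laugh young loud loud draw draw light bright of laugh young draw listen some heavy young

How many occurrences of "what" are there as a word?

0

Scanning the 24 tokens for "what":
  (none found)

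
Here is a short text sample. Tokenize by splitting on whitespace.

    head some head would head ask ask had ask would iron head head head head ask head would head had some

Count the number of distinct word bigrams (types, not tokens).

21 tokens → 20 bigram windows in total.
Repeated bigrams (each contributes count−1 duplicates):
  head head: 3
  head ask: 2
  head would: 2
  would head: 2
5 duplicate windows → 20 − 5 = 15 distinct.

15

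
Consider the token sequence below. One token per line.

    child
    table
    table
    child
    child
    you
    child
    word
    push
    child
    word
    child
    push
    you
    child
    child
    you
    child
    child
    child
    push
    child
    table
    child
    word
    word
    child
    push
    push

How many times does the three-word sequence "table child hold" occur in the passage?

Scanning the 27 overlapping trigram windows for "table child hold":
  (none found)

0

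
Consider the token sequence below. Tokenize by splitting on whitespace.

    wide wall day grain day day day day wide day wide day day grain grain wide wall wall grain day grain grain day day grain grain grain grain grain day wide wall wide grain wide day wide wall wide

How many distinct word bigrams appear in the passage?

39 tokens → 38 bigram windows in total.
Repeated bigrams (each contributes count−1 duplicates):
  grain grain: 6
  day day: 5
  day grain: 4
  day wide: 4
  grain day: 4
  wide wall: 4
  wide day: 3
  grain wide: 2
  … (1 more repeated)
25 duplicate windows → 38 − 25 = 13 distinct.

13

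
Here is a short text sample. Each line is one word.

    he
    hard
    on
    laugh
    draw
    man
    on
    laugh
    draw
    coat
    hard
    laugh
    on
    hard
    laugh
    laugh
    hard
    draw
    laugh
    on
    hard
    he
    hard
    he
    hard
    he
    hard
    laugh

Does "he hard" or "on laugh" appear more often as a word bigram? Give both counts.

"he hard" (4 vs 2)

"he hard": 4 occurrences
"on laugh": 2 occurrences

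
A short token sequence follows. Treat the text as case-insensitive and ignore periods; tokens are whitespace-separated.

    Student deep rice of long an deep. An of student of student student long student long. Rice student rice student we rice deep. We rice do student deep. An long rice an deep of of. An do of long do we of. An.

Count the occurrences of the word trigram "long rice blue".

Scanning the 41 overlapping trigram windows for "long rice blue":
  (none found)

0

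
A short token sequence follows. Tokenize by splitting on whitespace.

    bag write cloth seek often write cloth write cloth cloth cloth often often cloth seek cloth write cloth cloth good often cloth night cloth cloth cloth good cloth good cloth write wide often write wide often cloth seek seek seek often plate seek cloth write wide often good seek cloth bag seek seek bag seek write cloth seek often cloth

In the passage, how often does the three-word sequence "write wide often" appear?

Scanning the 58 overlapping trigram windows for "write wide often":
  position 31–33: write wide often
  position 34–36: write wide often
  position 45–47: write wide often

3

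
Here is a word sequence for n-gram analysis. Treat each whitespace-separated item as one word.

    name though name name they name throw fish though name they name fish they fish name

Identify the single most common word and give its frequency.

"name", 7 times

Unigram frequencies (highest first):
  name: 7
  they: 3
  fish: 3
  though: 2
  throw: 1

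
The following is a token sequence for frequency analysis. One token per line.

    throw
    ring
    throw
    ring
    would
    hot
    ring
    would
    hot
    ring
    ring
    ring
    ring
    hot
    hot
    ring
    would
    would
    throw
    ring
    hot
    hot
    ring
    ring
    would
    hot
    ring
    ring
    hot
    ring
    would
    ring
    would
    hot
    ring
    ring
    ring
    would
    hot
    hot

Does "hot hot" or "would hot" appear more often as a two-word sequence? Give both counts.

"hot hot": 3 occurrences
"would hot": 5 occurrences

"would hot" (5 vs 3)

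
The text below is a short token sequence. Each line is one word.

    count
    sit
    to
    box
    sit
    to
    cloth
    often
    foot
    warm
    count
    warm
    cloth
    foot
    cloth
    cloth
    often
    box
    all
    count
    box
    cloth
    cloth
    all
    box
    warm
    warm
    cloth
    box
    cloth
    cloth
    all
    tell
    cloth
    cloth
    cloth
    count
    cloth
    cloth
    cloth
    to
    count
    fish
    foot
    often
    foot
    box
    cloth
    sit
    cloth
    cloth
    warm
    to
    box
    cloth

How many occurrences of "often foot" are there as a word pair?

Scanning the 54 overlapping bigram windows for "often foot":
  position 8–9: often foot
  position 45–46: often foot

2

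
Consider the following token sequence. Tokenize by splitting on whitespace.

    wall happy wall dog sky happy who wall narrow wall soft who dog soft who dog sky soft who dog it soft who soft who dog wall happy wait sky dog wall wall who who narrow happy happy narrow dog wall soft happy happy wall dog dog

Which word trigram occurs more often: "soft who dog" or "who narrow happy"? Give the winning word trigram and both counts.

"soft who dog" (4 vs 1)

"soft who dog": 4 occurrences
"who narrow happy": 1 occurrence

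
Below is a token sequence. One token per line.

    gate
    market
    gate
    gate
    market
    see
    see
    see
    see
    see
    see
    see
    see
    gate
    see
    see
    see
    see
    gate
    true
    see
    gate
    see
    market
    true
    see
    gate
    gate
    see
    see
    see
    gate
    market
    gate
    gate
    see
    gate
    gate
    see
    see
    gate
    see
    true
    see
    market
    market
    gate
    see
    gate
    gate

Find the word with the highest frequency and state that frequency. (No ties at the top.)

"see", 24 times

Unigram frequencies (highest first):
  see: 24
  gate: 17
  market: 6
  true: 3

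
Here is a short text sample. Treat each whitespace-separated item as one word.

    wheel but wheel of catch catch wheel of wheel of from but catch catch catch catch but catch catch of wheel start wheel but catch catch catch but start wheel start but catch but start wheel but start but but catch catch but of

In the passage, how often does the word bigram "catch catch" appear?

Scanning the 43 overlapping bigram windows for "catch catch":
  position 5–6: catch catch
  position 13–14: catch catch
  position 14–15: catch catch
  position 15–16: catch catch
  position 18–19: catch catch
  position 25–26: catch catch
  position 26–27: catch catch
  position 41–42: catch catch

8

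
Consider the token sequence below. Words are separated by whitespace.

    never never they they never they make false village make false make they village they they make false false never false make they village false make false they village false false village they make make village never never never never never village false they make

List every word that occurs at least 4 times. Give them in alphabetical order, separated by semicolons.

Unigram counts meeting the condition (at least 4 times):
  false: 10
  make: 9
  never: 9
  they: 10
  village: 7

false; make; never; they; village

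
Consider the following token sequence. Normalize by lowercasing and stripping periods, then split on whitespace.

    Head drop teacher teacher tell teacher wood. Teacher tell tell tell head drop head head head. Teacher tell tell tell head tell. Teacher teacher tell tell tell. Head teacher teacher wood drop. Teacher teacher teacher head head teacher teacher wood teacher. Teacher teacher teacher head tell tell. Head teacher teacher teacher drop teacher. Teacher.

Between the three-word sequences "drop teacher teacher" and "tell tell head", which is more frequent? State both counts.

"tell tell head" (4 vs 3)

"drop teacher teacher": 3 occurrences
"tell tell head": 4 occurrences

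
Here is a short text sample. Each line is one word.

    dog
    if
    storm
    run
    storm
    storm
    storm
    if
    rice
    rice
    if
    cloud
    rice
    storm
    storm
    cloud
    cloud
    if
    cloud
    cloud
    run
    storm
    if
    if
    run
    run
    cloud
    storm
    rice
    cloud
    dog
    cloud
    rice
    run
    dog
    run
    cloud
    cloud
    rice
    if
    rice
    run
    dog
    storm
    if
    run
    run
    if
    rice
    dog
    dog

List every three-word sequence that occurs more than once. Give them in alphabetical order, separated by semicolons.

if run run; rice run dog

Trigram counts meeting the condition (more than once):
  if run run: 2
  rice run dog: 2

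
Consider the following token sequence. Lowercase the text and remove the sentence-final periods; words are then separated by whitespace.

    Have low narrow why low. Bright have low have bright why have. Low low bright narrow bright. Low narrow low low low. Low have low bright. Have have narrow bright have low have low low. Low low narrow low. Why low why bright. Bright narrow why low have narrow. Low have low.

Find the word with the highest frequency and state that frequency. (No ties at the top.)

Unigram frequencies (highest first):
  low: 21
  have: 11
  bright: 8
  narrow: 7
  why: 5

"low", 21 times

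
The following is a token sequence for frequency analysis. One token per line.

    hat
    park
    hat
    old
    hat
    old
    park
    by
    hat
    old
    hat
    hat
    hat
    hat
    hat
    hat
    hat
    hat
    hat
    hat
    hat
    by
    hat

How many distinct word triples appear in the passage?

23 tokens → 21 trigram windows in total.
Repeated trigrams (each contributes count−1 duplicates):
  hat hat hat: 9
  hat old hat: 2
9 duplicate windows → 21 − 9 = 12 distinct.

12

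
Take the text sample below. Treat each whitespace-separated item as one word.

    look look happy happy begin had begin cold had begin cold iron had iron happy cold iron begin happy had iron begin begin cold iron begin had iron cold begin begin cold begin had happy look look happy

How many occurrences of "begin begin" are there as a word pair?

Scanning the 37 overlapping bigram windows for "begin begin":
  position 22–23: begin begin
  position 30–31: begin begin

2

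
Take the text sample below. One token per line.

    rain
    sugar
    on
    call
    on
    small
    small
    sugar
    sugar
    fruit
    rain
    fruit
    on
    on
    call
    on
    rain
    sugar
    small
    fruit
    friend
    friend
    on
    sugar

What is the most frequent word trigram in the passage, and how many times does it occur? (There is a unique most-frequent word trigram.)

"on call on", 2 times

Trigram frequencies (highest first):
  on call on: 2
  rain sugar on: 1
  sugar on call: 1
  call on small: 1
  on small small: 1
  small small sugar: 1
  … (15 more, each ≤ 1)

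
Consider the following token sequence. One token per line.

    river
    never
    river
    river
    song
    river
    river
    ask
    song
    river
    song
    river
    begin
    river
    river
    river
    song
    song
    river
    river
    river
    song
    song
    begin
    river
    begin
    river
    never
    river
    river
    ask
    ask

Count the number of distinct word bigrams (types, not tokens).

12

32 tokens → 31 bigram windows in total.
Repeated bigrams (each contributes count−1 duplicates):
  river river: 7
  river song: 4
  song river: 4
  begin river: 3
  never river: 2
  river ask: 2
  river begin: 2
  river never: 2
  … (1 more repeated)
19 duplicate windows → 31 − 19 = 12 distinct.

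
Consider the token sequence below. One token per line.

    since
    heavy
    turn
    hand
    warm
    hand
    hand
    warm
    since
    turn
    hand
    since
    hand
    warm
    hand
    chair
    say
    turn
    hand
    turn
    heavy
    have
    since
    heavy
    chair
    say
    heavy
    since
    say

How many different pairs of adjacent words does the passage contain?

21

29 tokens → 28 bigram windows in total.
Repeated bigrams (each contributes count−1 duplicates):
  hand warm: 3
  turn hand: 3
  chair say: 2
  since heavy: 2
  warm hand: 2
7 duplicate windows → 28 − 7 = 21 distinct.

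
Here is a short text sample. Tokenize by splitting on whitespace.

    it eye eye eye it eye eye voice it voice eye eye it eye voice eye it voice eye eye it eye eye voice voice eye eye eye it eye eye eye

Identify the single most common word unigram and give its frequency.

"eye", 19 times

Unigram frequencies (highest first):
  eye: 19
  it: 7
  voice: 6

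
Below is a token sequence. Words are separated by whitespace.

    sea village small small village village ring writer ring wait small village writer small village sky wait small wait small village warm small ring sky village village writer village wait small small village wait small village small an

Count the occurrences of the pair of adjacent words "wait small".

Scanning the 37 overlapping bigram windows for "wait small":
  position 10–11: wait small
  position 17–18: wait small
  position 19–20: wait small
  position 30–31: wait small
  position 34–35: wait small

5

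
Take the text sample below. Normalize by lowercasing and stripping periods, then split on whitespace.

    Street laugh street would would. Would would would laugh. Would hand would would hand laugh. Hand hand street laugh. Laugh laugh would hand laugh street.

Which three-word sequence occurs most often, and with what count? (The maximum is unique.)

"would would would", 3 times

Trigram frequencies (highest first):
  would would would: 3
  laugh would hand: 2
  would hand laugh: 2
  street laugh street: 1
  laugh street would: 1
  street would would: 1
  … (13 more, each ≤ 1)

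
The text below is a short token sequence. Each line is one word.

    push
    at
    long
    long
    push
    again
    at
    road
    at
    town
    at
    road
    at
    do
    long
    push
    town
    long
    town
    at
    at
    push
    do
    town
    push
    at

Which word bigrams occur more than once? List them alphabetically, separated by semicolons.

Bigram counts meeting the condition (more than once):
  at road: 2
  long push: 2
  push at: 2
  road at: 2
  town at: 2

at road; long push; push at; road at; town at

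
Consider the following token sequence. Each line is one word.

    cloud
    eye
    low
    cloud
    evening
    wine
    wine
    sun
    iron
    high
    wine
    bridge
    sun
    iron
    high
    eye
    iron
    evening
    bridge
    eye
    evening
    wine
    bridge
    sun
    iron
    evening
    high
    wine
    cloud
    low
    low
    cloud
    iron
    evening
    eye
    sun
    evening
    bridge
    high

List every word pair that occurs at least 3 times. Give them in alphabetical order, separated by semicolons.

iron evening; sun iron

Bigram counts meeting the condition (at least 3 times):
  iron evening: 3
  sun iron: 3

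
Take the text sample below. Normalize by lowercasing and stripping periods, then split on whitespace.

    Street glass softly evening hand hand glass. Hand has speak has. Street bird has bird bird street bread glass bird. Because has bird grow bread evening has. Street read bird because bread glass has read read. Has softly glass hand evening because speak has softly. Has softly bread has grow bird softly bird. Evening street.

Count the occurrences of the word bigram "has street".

2

Scanning the 54 overlapping bigram windows for "has street":
  position 11–12: has street
  position 27–28: has street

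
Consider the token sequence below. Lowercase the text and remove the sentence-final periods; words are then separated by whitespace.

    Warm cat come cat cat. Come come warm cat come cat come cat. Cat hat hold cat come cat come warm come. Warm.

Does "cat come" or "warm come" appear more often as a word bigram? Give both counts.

"cat come": 6 occurrences
"warm come": 1 occurrence

"cat come" (6 vs 1)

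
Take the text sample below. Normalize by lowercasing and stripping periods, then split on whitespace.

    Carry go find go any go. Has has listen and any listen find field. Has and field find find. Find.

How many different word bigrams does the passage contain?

20 tokens → 19 bigram windows in total.
Repeated bigrams (each contributes count−1 duplicates):
  find find: 2
1 duplicate windows → 19 − 1 = 18 distinct.

18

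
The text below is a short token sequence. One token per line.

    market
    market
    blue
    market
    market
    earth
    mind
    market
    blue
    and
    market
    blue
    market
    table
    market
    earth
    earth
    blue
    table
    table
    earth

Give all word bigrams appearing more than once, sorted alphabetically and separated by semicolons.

blue market; market blue; market earth; market market

Bigram counts meeting the condition (more than once):
  blue market: 2
  market blue: 3
  market earth: 2
  market market: 2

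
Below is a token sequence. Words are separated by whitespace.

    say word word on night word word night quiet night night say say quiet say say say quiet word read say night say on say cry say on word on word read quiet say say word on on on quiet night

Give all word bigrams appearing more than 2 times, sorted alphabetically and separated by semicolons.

Bigram counts meeting the condition (more than 2 times):
  say say: 4
  word on: 3

say say; word on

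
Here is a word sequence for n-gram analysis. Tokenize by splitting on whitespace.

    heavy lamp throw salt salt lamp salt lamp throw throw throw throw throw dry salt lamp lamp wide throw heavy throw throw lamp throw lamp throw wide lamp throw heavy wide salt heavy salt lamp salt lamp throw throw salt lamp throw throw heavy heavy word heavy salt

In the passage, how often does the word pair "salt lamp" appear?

6

Scanning the 47 overlapping bigram windows for "salt lamp":
  position 5–6: salt lamp
  position 7–8: salt lamp
  position 15–16: salt lamp
  position 34–35: salt lamp
  position 36–37: salt lamp
  position 40–41: salt lamp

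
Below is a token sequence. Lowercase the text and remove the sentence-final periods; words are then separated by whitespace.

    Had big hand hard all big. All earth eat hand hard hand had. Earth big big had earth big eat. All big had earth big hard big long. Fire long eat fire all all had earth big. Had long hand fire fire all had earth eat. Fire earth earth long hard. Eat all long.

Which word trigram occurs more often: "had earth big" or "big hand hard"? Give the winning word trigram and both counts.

"had earth big": 4 occurrences
"big hand hard": 1 occurrence

"had earth big" (4 vs 1)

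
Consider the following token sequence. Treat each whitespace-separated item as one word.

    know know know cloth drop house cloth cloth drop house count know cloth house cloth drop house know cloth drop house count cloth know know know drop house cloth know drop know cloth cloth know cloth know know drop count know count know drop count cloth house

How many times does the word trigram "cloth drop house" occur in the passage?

4

Scanning the 45 overlapping trigram windows for "cloth drop house":
  position 4–6: cloth drop house
  position 8–10: cloth drop house
  position 15–17: cloth drop house
  position 19–21: cloth drop house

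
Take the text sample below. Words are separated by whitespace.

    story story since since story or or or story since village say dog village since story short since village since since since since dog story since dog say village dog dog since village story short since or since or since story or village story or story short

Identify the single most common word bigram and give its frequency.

"since since", 4 times

Bigram frequencies (highest first):
  since since: 4
  story since: 3
  since story: 3
  story or: 3
  since village: 3
  story short: 3
  … (19 more, each ≤ 2)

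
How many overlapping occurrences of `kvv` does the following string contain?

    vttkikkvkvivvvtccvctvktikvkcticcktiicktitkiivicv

0

Sliding a length-3 window over the 48 characters (46 positions):
  (no match at any position)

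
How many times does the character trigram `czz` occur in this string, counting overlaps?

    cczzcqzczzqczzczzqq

4

Sliding a length-3 window over the 19 characters (17 positions):
  position 2–4: czz
  position 8–10: czz
  position 12–14: czz
  position 15–17: czz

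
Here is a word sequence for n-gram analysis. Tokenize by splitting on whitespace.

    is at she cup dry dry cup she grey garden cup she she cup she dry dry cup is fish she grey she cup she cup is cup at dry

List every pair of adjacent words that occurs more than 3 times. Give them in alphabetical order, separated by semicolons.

cup she; she cup

Bigram counts meeting the condition (more than 3 times):
  cup she: 4
  she cup: 4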